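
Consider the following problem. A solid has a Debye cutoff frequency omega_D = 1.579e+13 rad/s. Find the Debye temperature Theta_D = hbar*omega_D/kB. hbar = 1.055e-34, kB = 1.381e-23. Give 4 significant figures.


Step 1: hbar*omega_D = 1.055e-34 * 1.579e+13 = 1.666e-21 J
Step 2: Theta_D = 1.666e-21 / 1.381e-23
Step 3: Theta_D = 120.6 K

120.6


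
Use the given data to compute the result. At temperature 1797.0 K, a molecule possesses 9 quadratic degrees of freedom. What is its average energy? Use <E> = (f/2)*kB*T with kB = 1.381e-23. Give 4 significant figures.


Step 1: f/2 = 9/2 = 4.5
Step 2: kB*T = 1.381e-23 * 1797.0 = 2.482e-20
Step 3: <E> = 4.5 * 2.482e-20 = 1.117e-19 J

1.117e-19


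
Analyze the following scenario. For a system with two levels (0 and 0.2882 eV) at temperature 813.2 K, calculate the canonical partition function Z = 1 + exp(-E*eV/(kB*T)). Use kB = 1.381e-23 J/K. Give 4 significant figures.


Step 1: Compute beta*E = E*eV/(kB*T) = 0.2882*1.602e-19/(1.381e-23*813.2) = 4.111
Step 2: exp(-beta*E) = exp(-4.111) = 0.01639
Step 3: Z = 1 + 0.01639 = 1.016

1.016


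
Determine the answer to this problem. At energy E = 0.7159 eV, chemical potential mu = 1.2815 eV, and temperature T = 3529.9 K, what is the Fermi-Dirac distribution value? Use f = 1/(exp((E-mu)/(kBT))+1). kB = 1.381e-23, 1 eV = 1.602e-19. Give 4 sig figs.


Step 1: (E - mu) = 0.7159 - 1.2815 = -0.5656 eV
Step 2: Convert: (E-mu)*eV = -9.061e-20 J
Step 3: x = (E-mu)*eV/(kB*T) = -1.859
Step 4: f = 1/(exp(-1.859)+1) = 0.8651

0.8651


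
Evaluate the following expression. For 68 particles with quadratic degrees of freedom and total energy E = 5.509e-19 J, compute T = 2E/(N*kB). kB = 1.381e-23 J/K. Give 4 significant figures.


Step 1: Numerator = 2*E = 2*5.509e-19 = 1.102e-18 J
Step 2: Denominator = N*kB = 68*1.381e-23 = 9.391e-22
Step 3: T = 1.102e-18 / 9.391e-22 = 1173 K

1173


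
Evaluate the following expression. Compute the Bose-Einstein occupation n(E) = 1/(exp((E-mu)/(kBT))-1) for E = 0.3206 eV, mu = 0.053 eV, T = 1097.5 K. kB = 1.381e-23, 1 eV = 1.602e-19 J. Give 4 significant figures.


Step 1: (E - mu) = 0.2676 eV
Step 2: x = (E-mu)*eV/(kB*T) = 0.2676*1.602e-19/(1.381e-23*1097.5) = 2.828
Step 3: exp(x) = 16.92
Step 4: n = 1/(exp(x)-1) = 0.06282

0.06282


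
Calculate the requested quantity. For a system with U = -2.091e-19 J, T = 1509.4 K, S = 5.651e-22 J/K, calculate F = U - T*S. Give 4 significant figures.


Step 1: T*S = 1509.4 * 5.651e-22 = 8.53e-19 J
Step 2: F = U - T*S = -2.091e-19 - 8.53e-19
Step 3: F = -1.062e-18 J

-1.062e-18


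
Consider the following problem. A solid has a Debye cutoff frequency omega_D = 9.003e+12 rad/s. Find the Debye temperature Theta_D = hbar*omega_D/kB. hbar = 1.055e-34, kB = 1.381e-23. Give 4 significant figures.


Step 1: hbar*omega_D = 1.055e-34 * 9.003e+12 = 9.498e-22 J
Step 2: Theta_D = 9.498e-22 / 1.381e-23
Step 3: Theta_D = 68.78 K

68.78


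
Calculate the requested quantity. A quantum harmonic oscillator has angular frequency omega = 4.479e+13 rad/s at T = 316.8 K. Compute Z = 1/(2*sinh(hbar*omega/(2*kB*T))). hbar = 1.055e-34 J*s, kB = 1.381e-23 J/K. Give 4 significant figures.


Step 1: Compute x = hbar*omega/(kB*T) = 1.055e-34*4.479e+13/(1.381e-23*316.8) = 1.08
Step 2: x/2 = 0.54
Step 3: sinh(x/2) = 0.5667
Step 4: Z = 1/(2*0.5667) = 0.8823

0.8823


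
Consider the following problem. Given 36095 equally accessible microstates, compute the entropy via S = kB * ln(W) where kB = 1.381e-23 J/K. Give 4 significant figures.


Step 1: ln(W) = ln(36095) = 10.49
Step 2: S = kB * ln(W) = 1.381e-23 * 10.49
Step 3: S = 1.449e-22 J/K

1.449e-22


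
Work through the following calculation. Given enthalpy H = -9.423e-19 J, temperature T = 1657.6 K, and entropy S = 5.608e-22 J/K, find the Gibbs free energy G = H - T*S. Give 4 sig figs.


Step 1: T*S = 1657.6 * 5.608e-22 = 9.296e-19 J
Step 2: G = H - T*S = -9.423e-19 - 9.296e-19
Step 3: G = -1.872e-18 J

-1.872e-18


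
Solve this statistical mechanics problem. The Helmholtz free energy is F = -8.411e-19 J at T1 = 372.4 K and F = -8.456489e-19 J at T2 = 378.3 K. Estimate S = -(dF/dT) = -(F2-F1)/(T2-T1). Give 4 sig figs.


Step 1: dF = F2 - F1 = -8.456489e-19 - (-8.411e-19) = -4.5489e-21 J
Step 2: dT = T2 - T1 = 378.3 - 372.4 = 5.9 K
Step 3: S = -dF/dT = -(-4.5489e-21)/5.9 = 7.71e-22 J/K

7.71e-22


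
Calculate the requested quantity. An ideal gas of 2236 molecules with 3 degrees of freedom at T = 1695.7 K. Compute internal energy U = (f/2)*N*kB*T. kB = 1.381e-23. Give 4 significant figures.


Step 1: f/2 = 3/2 = 1.5
Step 2: N*kB*T = 2236*1.381e-23*1695.7 = 5.236e-17
Step 3: U = 1.5 * 5.236e-17 = 7.854e-17 J

7.854e-17


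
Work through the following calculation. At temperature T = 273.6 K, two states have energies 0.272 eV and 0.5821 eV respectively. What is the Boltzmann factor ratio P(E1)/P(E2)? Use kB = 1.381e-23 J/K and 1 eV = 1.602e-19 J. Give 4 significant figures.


Step 1: Compute energy difference dE = E1 - E2 = 0.272 - 0.5821 = -0.3101 eV
Step 2: Convert to Joules: dE_J = -0.3101 * 1.602e-19 = -4.968e-20 J
Step 3: Compute exponent = -dE_J / (kB * T) = -(-4.968e-20) / (1.381e-23 * 273.6) = 13.15
Step 4: P(E1)/P(E2) = exp(13.15) = 5.129e+05

5.129e+05


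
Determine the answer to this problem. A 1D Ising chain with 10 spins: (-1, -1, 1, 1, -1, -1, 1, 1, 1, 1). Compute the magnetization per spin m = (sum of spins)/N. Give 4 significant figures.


Step 1: Count up spins (+1): 6, down spins (-1): 4
Step 2: Total magnetization M = 6 - 4 = 2
Step 3: m = M/N = 2/10 = 0.2

0.2


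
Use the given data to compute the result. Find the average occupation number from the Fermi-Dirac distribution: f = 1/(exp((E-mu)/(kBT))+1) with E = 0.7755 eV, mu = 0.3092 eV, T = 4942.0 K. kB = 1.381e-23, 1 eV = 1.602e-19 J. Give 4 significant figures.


Step 1: (E - mu) = 0.7755 - 0.3092 = 0.4663 eV
Step 2: Convert: (E-mu)*eV = 7.47e-20 J
Step 3: x = (E-mu)*eV/(kB*T) = 1.095
Step 4: f = 1/(exp(1.095)+1) = 0.2508

0.2508


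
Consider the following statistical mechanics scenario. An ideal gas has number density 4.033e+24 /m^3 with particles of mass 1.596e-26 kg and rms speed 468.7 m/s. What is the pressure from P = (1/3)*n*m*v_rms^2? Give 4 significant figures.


Step 1: v_rms^2 = 468.7^2 = 2.197e+05
Step 2: n*m = 4.033e+24*1.596e-26 = 0.06437
Step 3: P = (1/3)*0.06437*2.197e+05 = 4713 Pa

4713


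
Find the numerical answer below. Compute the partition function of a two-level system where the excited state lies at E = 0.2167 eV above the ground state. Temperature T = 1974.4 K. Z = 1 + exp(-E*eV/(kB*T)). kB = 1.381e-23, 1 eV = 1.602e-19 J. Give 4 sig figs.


Step 1: Compute beta*E = E*eV/(kB*T) = 0.2167*1.602e-19/(1.381e-23*1974.4) = 1.273
Step 2: exp(-beta*E) = exp(-1.273) = 0.2799
Step 3: Z = 1 + 0.2799 = 1.28

1.28


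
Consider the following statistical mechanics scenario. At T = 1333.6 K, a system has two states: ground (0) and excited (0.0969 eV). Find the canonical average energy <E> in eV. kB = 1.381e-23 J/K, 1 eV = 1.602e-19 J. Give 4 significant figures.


Step 1: beta*E = 0.0969*1.602e-19/(1.381e-23*1333.6) = 0.8429
Step 2: exp(-beta*E) = 0.4305
Step 3: <E> = 0.0969*0.4305/(1+0.4305) = 0.02916 eV

0.02916


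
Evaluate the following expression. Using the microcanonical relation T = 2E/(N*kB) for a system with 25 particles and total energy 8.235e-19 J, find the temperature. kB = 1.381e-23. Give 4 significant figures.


Step 1: Numerator = 2*E = 2*8.235e-19 = 1.647e-18 J
Step 2: Denominator = N*kB = 25*1.381e-23 = 3.452e-22
Step 3: T = 1.647e-18 / 3.452e-22 = 4770 K

4770


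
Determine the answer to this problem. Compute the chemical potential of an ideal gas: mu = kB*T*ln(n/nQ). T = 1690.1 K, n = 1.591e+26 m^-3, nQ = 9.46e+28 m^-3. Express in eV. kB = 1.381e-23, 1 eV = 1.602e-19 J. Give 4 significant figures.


Step 1: n/nQ = 1.591e+26/9.46e+28 = 0.001682
Step 2: ln(n/nQ) = -6.388
Step 3: mu = kB*T*ln(n/nQ) = 2.334e-20*-6.388 = -1.491e-19 J
Step 4: Convert to eV: -1.491e-19/1.602e-19 = -0.9307 eV

-0.9307


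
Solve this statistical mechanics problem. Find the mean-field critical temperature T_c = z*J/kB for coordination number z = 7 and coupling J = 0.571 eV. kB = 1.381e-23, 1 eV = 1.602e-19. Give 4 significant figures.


Step 1: z*J = 7*0.571 = 3.997 eV
Step 2: Convert to Joules: 3.997*1.602e-19 = 6.403e-19 J
Step 3: T_c = 6.403e-19 / 1.381e-23 = 4.637e+04 K

4.637e+04


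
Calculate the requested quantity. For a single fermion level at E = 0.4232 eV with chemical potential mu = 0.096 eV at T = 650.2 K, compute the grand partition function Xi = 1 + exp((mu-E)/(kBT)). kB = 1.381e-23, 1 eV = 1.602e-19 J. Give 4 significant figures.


Step 1: (mu - E) = 0.096 - 0.4232 = -0.3272 eV
Step 2: x = (mu-E)*eV/(kB*T) = -0.3272*1.602e-19/(1.381e-23*650.2) = -5.838
Step 3: exp(x) = 0.002916
Step 4: Xi = 1 + 0.002916 = 1.003

1.003


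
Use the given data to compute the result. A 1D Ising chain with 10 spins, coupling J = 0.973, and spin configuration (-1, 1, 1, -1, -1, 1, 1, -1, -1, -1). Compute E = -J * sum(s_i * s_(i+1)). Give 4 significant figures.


Step 1: Nearest-neighbor products: -1, 1, -1, 1, -1, 1, -1, 1, 1
Step 2: Sum of products = 1
Step 3: E = -0.973 * 1 = -0.973

-0.973


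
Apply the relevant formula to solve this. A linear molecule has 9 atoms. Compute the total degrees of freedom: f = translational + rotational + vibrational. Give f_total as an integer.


Step 1: Translational DOF = 3
Step 2: Rotational DOF (linear) = 2
Step 3: Vibrational DOF = 3*9 - 5 = 22
Step 4: Total = 3 + 2 + 22 = 27

27


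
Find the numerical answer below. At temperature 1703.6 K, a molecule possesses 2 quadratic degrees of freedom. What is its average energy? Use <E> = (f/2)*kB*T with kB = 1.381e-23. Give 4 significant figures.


Step 1: f/2 = 2/2 = 1
Step 2: kB*T = 1.381e-23 * 1703.6 = 2.353e-20
Step 3: <E> = 1 * 2.353e-20 = 2.353e-20 J

2.353e-20


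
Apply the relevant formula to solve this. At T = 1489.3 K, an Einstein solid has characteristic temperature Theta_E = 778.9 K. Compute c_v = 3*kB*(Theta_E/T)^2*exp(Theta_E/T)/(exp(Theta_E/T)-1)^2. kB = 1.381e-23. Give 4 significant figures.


Step 1: x = Theta_E/T = 778.9/1489.3 = 0.523
Step 2: x^2 = 0.2735
Step 3: exp(x) = 1.687
Step 4: c_v = 3*1.381e-23*0.2735*1.687/(1.687-1)^2 = 4.05e-23

4.05e-23


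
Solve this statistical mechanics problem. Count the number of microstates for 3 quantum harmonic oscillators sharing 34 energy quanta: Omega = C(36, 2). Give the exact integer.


Step 1: Use binomial coefficient C(36, 2)
Step 2: Numerator = 36! / 34!
Step 3: Denominator = 2!
Step 4: Omega = 630

630


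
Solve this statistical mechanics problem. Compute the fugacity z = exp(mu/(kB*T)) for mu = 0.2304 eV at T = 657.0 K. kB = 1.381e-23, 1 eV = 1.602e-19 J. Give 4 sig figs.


Step 1: Convert mu to Joules: 0.2304*1.602e-19 = 3.691e-20 J
Step 2: kB*T = 1.381e-23*657.0 = 9.073e-21 J
Step 3: mu/(kB*T) = 4.068
Step 4: z = exp(4.068) = 58.44

58.44


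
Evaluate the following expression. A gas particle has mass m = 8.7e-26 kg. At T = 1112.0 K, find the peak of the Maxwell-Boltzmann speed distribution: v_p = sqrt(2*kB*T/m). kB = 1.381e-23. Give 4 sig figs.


Step 1: Numerator = 2*kB*T = 2*1.381e-23*1112.0 = 3.071e-20
Step 2: Ratio = 3.071e-20 / 8.7e-26 = 3.53e+05
Step 3: v_p = sqrt(3.53e+05) = 594.2 m/s

594.2


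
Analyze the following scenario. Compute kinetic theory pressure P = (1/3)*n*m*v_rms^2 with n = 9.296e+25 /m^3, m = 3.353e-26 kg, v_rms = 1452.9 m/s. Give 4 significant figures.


Step 1: v_rms^2 = 1452.9^2 = 2.111e+06
Step 2: n*m = 9.296e+25*3.353e-26 = 3.117
Step 3: P = (1/3)*3.117*2.111e+06 = 2.193e+06 Pa

2.193e+06


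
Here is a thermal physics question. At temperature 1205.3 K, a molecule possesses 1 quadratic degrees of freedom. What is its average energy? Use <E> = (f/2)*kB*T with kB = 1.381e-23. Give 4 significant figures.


Step 1: f/2 = 1/2 = 0.5
Step 2: kB*T = 1.381e-23 * 1205.3 = 1.665e-20
Step 3: <E> = 0.5 * 1.665e-20 = 8.323e-21 J

8.323e-21


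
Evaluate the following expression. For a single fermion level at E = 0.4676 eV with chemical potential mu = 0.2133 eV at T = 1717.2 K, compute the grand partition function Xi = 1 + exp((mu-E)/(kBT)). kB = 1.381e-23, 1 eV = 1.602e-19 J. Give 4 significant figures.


Step 1: (mu - E) = 0.2133 - 0.4676 = -0.2543 eV
Step 2: x = (mu-E)*eV/(kB*T) = -0.2543*1.602e-19/(1.381e-23*1717.2) = -1.718
Step 3: exp(x) = 0.1794
Step 4: Xi = 1 + 0.1794 = 1.179

1.179


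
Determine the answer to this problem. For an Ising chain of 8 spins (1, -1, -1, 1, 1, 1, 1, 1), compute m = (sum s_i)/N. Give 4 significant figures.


Step 1: Count up spins (+1): 6, down spins (-1): 2
Step 2: Total magnetization M = 6 - 2 = 4
Step 3: m = M/N = 4/8 = 0.5

0.5


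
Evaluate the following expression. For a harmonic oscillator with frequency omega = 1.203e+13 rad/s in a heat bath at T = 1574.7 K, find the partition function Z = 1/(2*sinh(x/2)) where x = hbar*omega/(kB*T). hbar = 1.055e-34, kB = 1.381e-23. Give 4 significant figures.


Step 1: Compute x = hbar*omega/(kB*T) = 1.055e-34*1.203e+13/(1.381e-23*1574.7) = 0.05836
Step 2: x/2 = 0.02918
Step 3: sinh(x/2) = 0.02918
Step 4: Z = 1/(2*0.02918) = 17.13

17.13


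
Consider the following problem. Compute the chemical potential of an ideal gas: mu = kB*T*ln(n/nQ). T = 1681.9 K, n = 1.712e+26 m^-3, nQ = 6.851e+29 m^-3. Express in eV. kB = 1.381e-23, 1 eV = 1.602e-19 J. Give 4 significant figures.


Step 1: n/nQ = 1.712e+26/6.851e+29 = 0.0002499
Step 2: ln(n/nQ) = -8.294
Step 3: mu = kB*T*ln(n/nQ) = 2.323e-20*-8.294 = -1.927e-19 J
Step 4: Convert to eV: -1.927e-19/1.602e-19 = -1.203 eV

-1.203


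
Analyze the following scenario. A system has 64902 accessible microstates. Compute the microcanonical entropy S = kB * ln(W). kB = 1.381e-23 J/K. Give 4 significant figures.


Step 1: ln(W) = ln(64902) = 11.08
Step 2: S = kB * ln(W) = 1.381e-23 * 11.08
Step 3: S = 1.53e-22 J/K

1.53e-22


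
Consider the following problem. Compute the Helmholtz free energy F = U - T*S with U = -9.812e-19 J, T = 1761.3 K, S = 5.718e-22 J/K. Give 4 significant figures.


Step 1: T*S = 1761.3 * 5.718e-22 = 1.007e-18 J
Step 2: F = U - T*S = -9.812e-19 - 1.007e-18
Step 3: F = -1.988e-18 J

-1.988e-18


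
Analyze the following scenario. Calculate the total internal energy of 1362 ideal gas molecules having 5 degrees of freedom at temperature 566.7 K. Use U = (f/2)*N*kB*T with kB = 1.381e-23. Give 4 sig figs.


Step 1: f/2 = 5/2 = 2.5
Step 2: N*kB*T = 1362*1.381e-23*566.7 = 1.066e-17
Step 3: U = 2.5 * 1.066e-17 = 2.665e-17 J

2.665e-17


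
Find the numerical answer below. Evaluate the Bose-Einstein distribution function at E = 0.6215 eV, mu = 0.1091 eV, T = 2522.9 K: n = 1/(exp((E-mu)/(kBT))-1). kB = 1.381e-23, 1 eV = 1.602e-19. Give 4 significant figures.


Step 1: (E - mu) = 0.5124 eV
Step 2: x = (E-mu)*eV/(kB*T) = 0.5124*1.602e-19/(1.381e-23*2522.9) = 2.356
Step 3: exp(x) = 10.55
Step 4: n = 1/(exp(x)-1) = 0.1047

0.1047


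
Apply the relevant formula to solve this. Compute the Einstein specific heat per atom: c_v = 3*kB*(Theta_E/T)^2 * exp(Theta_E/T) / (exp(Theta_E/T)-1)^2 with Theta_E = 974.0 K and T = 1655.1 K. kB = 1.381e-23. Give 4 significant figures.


Step 1: x = Theta_E/T = 974.0/1655.1 = 0.5885
Step 2: x^2 = 0.3463
Step 3: exp(x) = 1.801
Step 4: c_v = 3*1.381e-23*0.3463*1.801/(1.801-1)^2 = 4.025e-23

4.025e-23


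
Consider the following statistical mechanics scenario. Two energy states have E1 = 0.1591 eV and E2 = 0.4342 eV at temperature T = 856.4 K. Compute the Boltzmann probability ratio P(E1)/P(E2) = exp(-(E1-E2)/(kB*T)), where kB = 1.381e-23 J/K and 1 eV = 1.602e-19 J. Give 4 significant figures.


Step 1: Compute energy difference dE = E1 - E2 = 0.1591 - 0.4342 = -0.2751 eV
Step 2: Convert to Joules: dE_J = -0.2751 * 1.602e-19 = -4.407e-20 J
Step 3: Compute exponent = -dE_J / (kB * T) = -(-4.407e-20) / (1.381e-23 * 856.4) = 3.726
Step 4: P(E1)/P(E2) = exp(3.726) = 41.53

41.53


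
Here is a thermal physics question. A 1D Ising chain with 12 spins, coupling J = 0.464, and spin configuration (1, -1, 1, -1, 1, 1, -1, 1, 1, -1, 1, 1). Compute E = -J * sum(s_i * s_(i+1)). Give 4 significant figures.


Step 1: Nearest-neighbor products: -1, -1, -1, -1, 1, -1, -1, 1, -1, -1, 1
Step 2: Sum of products = -5
Step 3: E = -0.464 * -5 = 2.32

2.32


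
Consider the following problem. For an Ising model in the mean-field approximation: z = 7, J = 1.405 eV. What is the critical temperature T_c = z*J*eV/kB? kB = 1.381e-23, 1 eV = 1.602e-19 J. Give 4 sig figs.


Step 1: z*J = 7*1.405 = 9.835 eV
Step 2: Convert to Joules: 9.835*1.602e-19 = 1.576e-18 J
Step 3: T_c = 1.576e-18 / 1.381e-23 = 1.141e+05 K

1.141e+05


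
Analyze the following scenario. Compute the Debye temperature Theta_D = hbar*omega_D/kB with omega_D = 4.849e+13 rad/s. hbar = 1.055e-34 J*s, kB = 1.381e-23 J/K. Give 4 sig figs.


Step 1: hbar*omega_D = 1.055e-34 * 4.849e+13 = 5.116e-21 J
Step 2: Theta_D = 5.116e-21 / 1.381e-23
Step 3: Theta_D = 370.4 K

370.4


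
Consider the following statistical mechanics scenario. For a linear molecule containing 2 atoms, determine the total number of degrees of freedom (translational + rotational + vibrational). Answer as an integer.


Step 1: Translational DOF = 3
Step 2: Rotational DOF (linear) = 2
Step 3: Vibrational DOF = 3*2 - 5 = 1
Step 4: Total = 3 + 2 + 1 = 6

6


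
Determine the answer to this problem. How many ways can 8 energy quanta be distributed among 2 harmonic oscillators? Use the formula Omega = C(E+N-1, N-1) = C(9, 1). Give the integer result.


Step 1: Use binomial coefficient C(9, 1)
Step 2: Numerator = 9! / 8!
Step 3: Denominator = 1!
Step 4: Omega = 9

9


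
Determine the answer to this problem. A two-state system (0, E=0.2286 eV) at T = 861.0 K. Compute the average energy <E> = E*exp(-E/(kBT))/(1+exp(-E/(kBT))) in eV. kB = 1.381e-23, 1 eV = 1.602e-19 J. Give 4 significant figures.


Step 1: beta*E = 0.2286*1.602e-19/(1.381e-23*861.0) = 3.08
Step 2: exp(-beta*E) = 0.04596
Step 3: <E> = 0.2286*0.04596/(1+0.04596) = 0.01005 eV

0.01005


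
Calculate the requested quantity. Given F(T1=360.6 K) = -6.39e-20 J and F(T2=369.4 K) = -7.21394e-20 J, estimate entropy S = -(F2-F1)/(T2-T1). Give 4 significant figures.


Step 1: dF = F2 - F1 = -7.21394e-20 - (-6.39e-20) = -8.2394e-21 J
Step 2: dT = T2 - T1 = 369.4 - 360.6 = 8.8 K
Step 3: S = -dF/dT = -(-8.2394e-21)/8.8 = 9.363e-22 J/K

9.363e-22


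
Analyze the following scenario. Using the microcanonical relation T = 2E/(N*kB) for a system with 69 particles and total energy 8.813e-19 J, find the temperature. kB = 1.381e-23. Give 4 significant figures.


Step 1: Numerator = 2*E = 2*8.813e-19 = 1.763e-18 J
Step 2: Denominator = N*kB = 69*1.381e-23 = 9.529e-22
Step 3: T = 1.763e-18 / 9.529e-22 = 1850 K

1850


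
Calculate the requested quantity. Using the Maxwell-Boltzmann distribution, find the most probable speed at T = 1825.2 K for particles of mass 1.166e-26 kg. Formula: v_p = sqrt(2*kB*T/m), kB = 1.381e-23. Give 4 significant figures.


Step 1: Numerator = 2*kB*T = 2*1.381e-23*1825.2 = 5.041e-20
Step 2: Ratio = 5.041e-20 / 1.166e-26 = 4.324e+06
Step 3: v_p = sqrt(4.324e+06) = 2079 m/s

2079


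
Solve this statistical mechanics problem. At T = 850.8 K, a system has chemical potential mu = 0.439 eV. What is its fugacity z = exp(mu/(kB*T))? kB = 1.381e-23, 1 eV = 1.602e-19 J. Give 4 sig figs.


Step 1: Convert mu to Joules: 0.439*1.602e-19 = 7.033e-20 J
Step 2: kB*T = 1.381e-23*850.8 = 1.175e-20 J
Step 3: mu/(kB*T) = 5.986
Step 4: z = exp(5.986) = 397.7

397.7


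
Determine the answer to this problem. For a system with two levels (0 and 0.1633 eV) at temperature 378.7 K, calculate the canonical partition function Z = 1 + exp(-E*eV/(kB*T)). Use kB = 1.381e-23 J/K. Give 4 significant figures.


Step 1: Compute beta*E = E*eV/(kB*T) = 0.1633*1.602e-19/(1.381e-23*378.7) = 5.002
Step 2: exp(-beta*E) = exp(-5.002) = 0.006723
Step 3: Z = 1 + 0.006723 = 1.007

1.007


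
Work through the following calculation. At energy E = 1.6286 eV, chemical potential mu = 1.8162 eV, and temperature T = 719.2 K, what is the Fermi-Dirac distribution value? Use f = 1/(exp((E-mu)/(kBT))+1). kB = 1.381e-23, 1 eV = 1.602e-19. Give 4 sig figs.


Step 1: (E - mu) = 1.6286 - 1.8162 = -0.1876 eV
Step 2: Convert: (E-mu)*eV = -3.005e-20 J
Step 3: x = (E-mu)*eV/(kB*T) = -3.026
Step 4: f = 1/(exp(-3.026)+1) = 0.9537

0.9537


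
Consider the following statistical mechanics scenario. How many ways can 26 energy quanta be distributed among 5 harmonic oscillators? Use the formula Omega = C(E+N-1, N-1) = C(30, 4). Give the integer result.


Step 1: Use binomial coefficient C(30, 4)
Step 2: Numerator = 30! / 26!
Step 3: Denominator = 4!
Step 4: Omega = 27405

27405


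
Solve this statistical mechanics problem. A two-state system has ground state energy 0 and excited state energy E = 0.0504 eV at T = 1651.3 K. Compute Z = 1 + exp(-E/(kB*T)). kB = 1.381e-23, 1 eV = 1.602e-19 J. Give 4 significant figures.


Step 1: Compute beta*E = E*eV/(kB*T) = 0.0504*1.602e-19/(1.381e-23*1651.3) = 0.3541
Step 2: exp(-beta*E) = exp(-0.3541) = 0.7018
Step 3: Z = 1 + 0.7018 = 1.702

1.702


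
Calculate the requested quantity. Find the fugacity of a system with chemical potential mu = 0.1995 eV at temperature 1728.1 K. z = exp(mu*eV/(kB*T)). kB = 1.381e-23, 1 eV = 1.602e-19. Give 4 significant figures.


Step 1: Convert mu to Joules: 0.1995*1.602e-19 = 3.196e-20 J
Step 2: kB*T = 1.381e-23*1728.1 = 2.387e-20 J
Step 3: mu/(kB*T) = 1.339
Step 4: z = exp(1.339) = 3.816

3.816


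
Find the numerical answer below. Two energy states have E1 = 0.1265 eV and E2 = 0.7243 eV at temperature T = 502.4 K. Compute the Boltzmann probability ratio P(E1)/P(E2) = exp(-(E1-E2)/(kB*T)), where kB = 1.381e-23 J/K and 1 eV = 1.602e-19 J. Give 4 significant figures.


Step 1: Compute energy difference dE = E1 - E2 = 0.1265 - 0.7243 = -0.5978 eV
Step 2: Convert to Joules: dE_J = -0.5978 * 1.602e-19 = -9.577e-20 J
Step 3: Compute exponent = -dE_J / (kB * T) = -(-9.577e-20) / (1.381e-23 * 502.4) = 13.8
Step 4: P(E1)/P(E2) = exp(13.8) = 9.876e+05

9.876e+05


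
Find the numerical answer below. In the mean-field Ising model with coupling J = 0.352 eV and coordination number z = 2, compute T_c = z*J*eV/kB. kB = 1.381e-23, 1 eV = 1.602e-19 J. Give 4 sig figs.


Step 1: z*J = 2*0.352 = 0.704 eV
Step 2: Convert to Joules: 0.704*1.602e-19 = 1.128e-19 J
Step 3: T_c = 1.128e-19 / 1.381e-23 = 8167 K

8167


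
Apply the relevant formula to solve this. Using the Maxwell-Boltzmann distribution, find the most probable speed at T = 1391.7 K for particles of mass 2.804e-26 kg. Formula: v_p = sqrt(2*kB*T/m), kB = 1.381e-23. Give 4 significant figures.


Step 1: Numerator = 2*kB*T = 2*1.381e-23*1391.7 = 3.844e-20
Step 2: Ratio = 3.844e-20 / 2.804e-26 = 1.371e+06
Step 3: v_p = sqrt(1.371e+06) = 1171 m/s

1171


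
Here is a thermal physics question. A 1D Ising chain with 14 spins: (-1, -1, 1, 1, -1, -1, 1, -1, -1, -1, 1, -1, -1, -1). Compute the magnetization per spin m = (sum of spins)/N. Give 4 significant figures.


Step 1: Count up spins (+1): 4, down spins (-1): 10
Step 2: Total magnetization M = 4 - 10 = -6
Step 3: m = M/N = -6/14 = -0.4286

-0.4286


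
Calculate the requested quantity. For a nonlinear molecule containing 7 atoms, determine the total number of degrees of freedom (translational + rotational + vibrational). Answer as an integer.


Step 1: Translational DOF = 3
Step 2: Rotational DOF (nonlinear) = 3
Step 3: Vibrational DOF = 3*7 - 6 = 15
Step 4: Total = 3 + 3 + 15 = 21

21


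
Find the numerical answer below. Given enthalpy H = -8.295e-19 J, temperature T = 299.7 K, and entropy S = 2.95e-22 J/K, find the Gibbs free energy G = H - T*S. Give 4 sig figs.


Step 1: T*S = 299.7 * 2.95e-22 = 8.841e-20 J
Step 2: G = H - T*S = -8.295e-19 - 8.841e-20
Step 3: G = -9.179e-19 J

-9.179e-19


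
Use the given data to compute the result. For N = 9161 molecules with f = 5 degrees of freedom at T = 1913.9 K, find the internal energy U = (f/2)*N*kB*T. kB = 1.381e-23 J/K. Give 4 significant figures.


Step 1: f/2 = 5/2 = 2.5
Step 2: N*kB*T = 9161*1.381e-23*1913.9 = 2.421e-16
Step 3: U = 2.5 * 2.421e-16 = 6.053e-16 J

6.053e-16


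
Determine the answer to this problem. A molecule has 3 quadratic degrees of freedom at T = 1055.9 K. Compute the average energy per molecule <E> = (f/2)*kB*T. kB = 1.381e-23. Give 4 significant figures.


Step 1: f/2 = 3/2 = 1.5
Step 2: kB*T = 1.381e-23 * 1055.9 = 1.458e-20
Step 3: <E> = 1.5 * 1.458e-20 = 2.187e-20 J

2.187e-20


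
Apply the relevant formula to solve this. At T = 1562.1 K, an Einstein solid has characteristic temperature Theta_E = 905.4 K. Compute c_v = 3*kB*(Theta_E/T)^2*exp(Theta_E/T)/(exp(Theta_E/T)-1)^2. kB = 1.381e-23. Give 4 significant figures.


Step 1: x = Theta_E/T = 905.4/1562.1 = 0.5796
Step 2: x^2 = 0.3359
Step 3: exp(x) = 1.785
Step 4: c_v = 3*1.381e-23*0.3359*1.785/(1.785-1)^2 = 4.029e-23

4.029e-23


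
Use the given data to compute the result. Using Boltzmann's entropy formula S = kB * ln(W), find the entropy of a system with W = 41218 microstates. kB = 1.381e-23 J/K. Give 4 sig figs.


Step 1: ln(W) = ln(41218) = 10.63
Step 2: S = kB * ln(W) = 1.381e-23 * 10.63
Step 3: S = 1.468e-22 J/K

1.468e-22


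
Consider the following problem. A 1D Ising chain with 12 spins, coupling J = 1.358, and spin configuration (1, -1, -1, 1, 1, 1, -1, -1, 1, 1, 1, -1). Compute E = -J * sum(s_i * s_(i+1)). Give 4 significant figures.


Step 1: Nearest-neighbor products: -1, 1, -1, 1, 1, -1, 1, -1, 1, 1, -1
Step 2: Sum of products = 1
Step 3: E = -1.358 * 1 = -1.358

-1.358


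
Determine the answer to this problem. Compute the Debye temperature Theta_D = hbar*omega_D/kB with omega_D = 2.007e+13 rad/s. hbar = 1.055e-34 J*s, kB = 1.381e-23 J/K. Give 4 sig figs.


Step 1: hbar*omega_D = 1.055e-34 * 2.007e+13 = 2.117e-21 J
Step 2: Theta_D = 2.117e-21 / 1.381e-23
Step 3: Theta_D = 153.3 K

153.3


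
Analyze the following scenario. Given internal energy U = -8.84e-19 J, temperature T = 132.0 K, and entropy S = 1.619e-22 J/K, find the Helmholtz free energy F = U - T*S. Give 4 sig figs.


Step 1: T*S = 132.0 * 1.619e-22 = 2.137e-20 J
Step 2: F = U - T*S = -8.84e-19 - 2.137e-20
Step 3: F = -9.054e-19 J

-9.054e-19


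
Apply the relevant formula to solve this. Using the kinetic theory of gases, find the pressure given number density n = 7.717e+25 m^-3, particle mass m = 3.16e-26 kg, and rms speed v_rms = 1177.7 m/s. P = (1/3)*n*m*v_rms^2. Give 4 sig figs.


Step 1: v_rms^2 = 1177.7^2 = 1.387e+06
Step 2: n*m = 7.717e+25*3.16e-26 = 2.439
Step 3: P = (1/3)*2.439*1.387e+06 = 1.127e+06 Pa

1.127e+06


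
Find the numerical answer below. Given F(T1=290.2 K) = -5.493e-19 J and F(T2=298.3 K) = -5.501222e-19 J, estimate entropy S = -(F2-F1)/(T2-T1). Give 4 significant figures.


Step 1: dF = F2 - F1 = -5.501222e-19 - (-5.493e-19) = -8.222e-22 J
Step 2: dT = T2 - T1 = 298.3 - 290.2 = 8.1 K
Step 3: S = -dF/dT = -(-8.222e-22)/8.1 = 1.015e-22 J/K

1.015e-22


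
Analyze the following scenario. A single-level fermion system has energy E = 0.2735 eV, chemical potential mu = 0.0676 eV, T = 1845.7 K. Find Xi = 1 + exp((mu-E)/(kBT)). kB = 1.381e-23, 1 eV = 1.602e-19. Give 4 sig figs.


Step 1: (mu - E) = 0.0676 - 0.2735 = -0.2059 eV
Step 2: x = (mu-E)*eV/(kB*T) = -0.2059*1.602e-19/(1.381e-23*1845.7) = -1.294
Step 3: exp(x) = 0.2741
Step 4: Xi = 1 + 0.2741 = 1.274

1.274


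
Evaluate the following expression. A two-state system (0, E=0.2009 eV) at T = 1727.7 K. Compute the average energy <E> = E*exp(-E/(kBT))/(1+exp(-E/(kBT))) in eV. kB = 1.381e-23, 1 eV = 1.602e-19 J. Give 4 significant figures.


Step 1: beta*E = 0.2009*1.602e-19/(1.381e-23*1727.7) = 1.349
Step 2: exp(-beta*E) = 0.2595
Step 3: <E> = 0.2009*0.2595/(1+0.2595) = 0.0414 eV

0.0414


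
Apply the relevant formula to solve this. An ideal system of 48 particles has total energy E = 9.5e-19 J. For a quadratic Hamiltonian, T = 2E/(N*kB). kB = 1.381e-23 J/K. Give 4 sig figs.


Step 1: Numerator = 2*E = 2*9.5e-19 = 1.9e-18 J
Step 2: Denominator = N*kB = 48*1.381e-23 = 6.629e-22
Step 3: T = 1.9e-18 / 6.629e-22 = 2866 K

2866


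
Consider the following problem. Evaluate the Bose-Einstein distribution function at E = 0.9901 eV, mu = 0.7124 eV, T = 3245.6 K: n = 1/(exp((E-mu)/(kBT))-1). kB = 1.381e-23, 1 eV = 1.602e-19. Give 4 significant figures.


Step 1: (E - mu) = 0.2777 eV
Step 2: x = (E-mu)*eV/(kB*T) = 0.2777*1.602e-19/(1.381e-23*3245.6) = 0.9925
Step 3: exp(x) = 2.698
Step 4: n = 1/(exp(x)-1) = 0.5889

0.5889


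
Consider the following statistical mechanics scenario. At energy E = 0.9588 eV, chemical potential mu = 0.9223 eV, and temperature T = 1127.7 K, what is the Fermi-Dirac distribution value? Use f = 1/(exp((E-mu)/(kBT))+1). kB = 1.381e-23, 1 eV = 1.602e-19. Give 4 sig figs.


Step 1: (E - mu) = 0.9588 - 0.9223 = 0.0365 eV
Step 2: Convert: (E-mu)*eV = 5.847e-21 J
Step 3: x = (E-mu)*eV/(kB*T) = 0.3755
Step 4: f = 1/(exp(0.3755)+1) = 0.4072

0.4072


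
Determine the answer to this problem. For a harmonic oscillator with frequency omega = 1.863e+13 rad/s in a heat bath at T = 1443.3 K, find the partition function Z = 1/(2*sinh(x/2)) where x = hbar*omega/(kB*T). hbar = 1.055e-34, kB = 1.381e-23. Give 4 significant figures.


Step 1: Compute x = hbar*omega/(kB*T) = 1.055e-34*1.863e+13/(1.381e-23*1443.3) = 0.09861
Step 2: x/2 = 0.0493
Step 3: sinh(x/2) = 0.04932
Step 4: Z = 1/(2*0.04932) = 10.14

10.14


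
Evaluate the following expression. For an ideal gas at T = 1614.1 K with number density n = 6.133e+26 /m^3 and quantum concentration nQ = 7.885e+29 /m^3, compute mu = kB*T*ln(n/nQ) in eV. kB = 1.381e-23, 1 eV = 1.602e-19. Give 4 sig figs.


Step 1: n/nQ = 6.133e+26/7.885e+29 = 0.0007778
Step 2: ln(n/nQ) = -7.159
Step 3: mu = kB*T*ln(n/nQ) = 2.229e-20*-7.159 = -1.596e-19 J
Step 4: Convert to eV: -1.596e-19/1.602e-19 = -0.9961 eV

-0.9961


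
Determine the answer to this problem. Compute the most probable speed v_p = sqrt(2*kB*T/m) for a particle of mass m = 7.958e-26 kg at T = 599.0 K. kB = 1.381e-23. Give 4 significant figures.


Step 1: Numerator = 2*kB*T = 2*1.381e-23*599.0 = 1.654e-20
Step 2: Ratio = 1.654e-20 / 7.958e-26 = 2.079e+05
Step 3: v_p = sqrt(2.079e+05) = 456 m/s

456


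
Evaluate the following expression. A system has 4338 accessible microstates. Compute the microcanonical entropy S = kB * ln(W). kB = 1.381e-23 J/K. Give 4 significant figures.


Step 1: ln(W) = ln(4338) = 8.375
Step 2: S = kB * ln(W) = 1.381e-23 * 8.375
Step 3: S = 1.157e-22 J/K

1.157e-22


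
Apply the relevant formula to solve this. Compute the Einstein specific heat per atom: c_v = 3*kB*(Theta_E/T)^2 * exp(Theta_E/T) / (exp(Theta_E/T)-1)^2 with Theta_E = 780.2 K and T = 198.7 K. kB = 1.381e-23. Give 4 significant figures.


Step 1: x = Theta_E/T = 780.2/198.7 = 3.927
Step 2: x^2 = 15.42
Step 3: exp(x) = 50.73
Step 4: c_v = 3*1.381e-23*15.42*50.73/(50.73-1)^2 = 1.31e-23

1.31e-23


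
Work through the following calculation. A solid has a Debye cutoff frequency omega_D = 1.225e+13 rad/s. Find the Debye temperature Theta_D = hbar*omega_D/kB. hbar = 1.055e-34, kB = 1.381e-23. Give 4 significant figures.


Step 1: hbar*omega_D = 1.055e-34 * 1.225e+13 = 1.292e-21 J
Step 2: Theta_D = 1.292e-21 / 1.381e-23
Step 3: Theta_D = 93.58 K

93.58


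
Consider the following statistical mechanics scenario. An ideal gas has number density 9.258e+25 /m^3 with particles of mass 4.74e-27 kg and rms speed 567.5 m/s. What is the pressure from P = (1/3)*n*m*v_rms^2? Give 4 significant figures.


Step 1: v_rms^2 = 567.5^2 = 3.221e+05
Step 2: n*m = 9.258e+25*4.74e-27 = 0.4388
Step 3: P = (1/3)*0.4388*3.221e+05 = 4.711e+04 Pa

4.711e+04


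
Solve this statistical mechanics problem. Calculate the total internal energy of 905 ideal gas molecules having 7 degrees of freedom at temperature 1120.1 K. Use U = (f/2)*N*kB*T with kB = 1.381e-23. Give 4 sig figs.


Step 1: f/2 = 7/2 = 3.5
Step 2: N*kB*T = 905*1.381e-23*1120.1 = 1.4e-17
Step 3: U = 3.5 * 1.4e-17 = 4.9e-17 J

4.9e-17


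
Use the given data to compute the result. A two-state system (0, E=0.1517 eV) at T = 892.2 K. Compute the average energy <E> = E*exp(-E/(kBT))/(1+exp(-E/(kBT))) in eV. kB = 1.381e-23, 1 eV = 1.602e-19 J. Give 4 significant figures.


Step 1: beta*E = 0.1517*1.602e-19/(1.381e-23*892.2) = 1.972
Step 2: exp(-beta*E) = 0.1391
Step 3: <E> = 0.1517*0.1391/(1+0.1391) = 0.01853 eV

0.01853


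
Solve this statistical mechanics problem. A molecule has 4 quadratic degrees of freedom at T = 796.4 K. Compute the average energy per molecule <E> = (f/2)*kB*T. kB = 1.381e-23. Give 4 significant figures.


Step 1: f/2 = 4/2 = 2
Step 2: kB*T = 1.381e-23 * 796.4 = 1.1e-20
Step 3: <E> = 2 * 1.1e-20 = 2.2e-20 J

2.2e-20


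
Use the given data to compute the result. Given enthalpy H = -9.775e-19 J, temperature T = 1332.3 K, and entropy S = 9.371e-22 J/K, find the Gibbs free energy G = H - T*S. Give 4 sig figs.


Step 1: T*S = 1332.3 * 9.371e-22 = 1.248e-18 J
Step 2: G = H - T*S = -9.775e-19 - 1.248e-18
Step 3: G = -2.226e-18 J

-2.226e-18


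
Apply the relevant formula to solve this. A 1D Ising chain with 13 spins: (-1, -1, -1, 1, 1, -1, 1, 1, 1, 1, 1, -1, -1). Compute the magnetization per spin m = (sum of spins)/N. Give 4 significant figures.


Step 1: Count up spins (+1): 7, down spins (-1): 6
Step 2: Total magnetization M = 7 - 6 = 1
Step 3: m = M/N = 1/13 = 0.07692

0.07692


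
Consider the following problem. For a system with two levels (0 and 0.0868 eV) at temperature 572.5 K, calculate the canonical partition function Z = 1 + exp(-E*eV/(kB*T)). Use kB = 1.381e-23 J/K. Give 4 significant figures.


Step 1: Compute beta*E = E*eV/(kB*T) = 0.0868*1.602e-19/(1.381e-23*572.5) = 1.759
Step 2: exp(-beta*E) = exp(-1.759) = 0.1723
Step 3: Z = 1 + 0.1723 = 1.172

1.172


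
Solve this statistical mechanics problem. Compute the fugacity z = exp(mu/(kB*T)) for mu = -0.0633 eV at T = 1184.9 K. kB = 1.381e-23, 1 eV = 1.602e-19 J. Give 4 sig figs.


Step 1: Convert mu to Joules: -0.0633*1.602e-19 = -1.014e-20 J
Step 2: kB*T = 1.381e-23*1184.9 = 1.636e-20 J
Step 3: mu/(kB*T) = -0.6197
Step 4: z = exp(-0.6197) = 0.5381

0.5381


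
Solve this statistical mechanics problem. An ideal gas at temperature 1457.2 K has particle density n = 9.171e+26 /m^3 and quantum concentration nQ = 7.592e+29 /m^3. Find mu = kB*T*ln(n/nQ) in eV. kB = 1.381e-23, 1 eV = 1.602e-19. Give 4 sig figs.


Step 1: n/nQ = 9.171e+26/7.592e+29 = 0.001208
Step 2: ln(n/nQ) = -6.719
Step 3: mu = kB*T*ln(n/nQ) = 2.012e-20*-6.719 = -1.352e-19 J
Step 4: Convert to eV: -1.352e-19/1.602e-19 = -0.844 eV

-0.844


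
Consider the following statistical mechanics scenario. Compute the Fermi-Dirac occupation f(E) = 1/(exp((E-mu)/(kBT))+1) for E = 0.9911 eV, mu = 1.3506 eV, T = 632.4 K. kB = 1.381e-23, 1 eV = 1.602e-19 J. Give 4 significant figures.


Step 1: (E - mu) = 0.9911 - 1.3506 = -0.3595 eV
Step 2: Convert: (E-mu)*eV = -5.759e-20 J
Step 3: x = (E-mu)*eV/(kB*T) = -6.594
Step 4: f = 1/(exp(-6.594)+1) = 0.9986

0.9986


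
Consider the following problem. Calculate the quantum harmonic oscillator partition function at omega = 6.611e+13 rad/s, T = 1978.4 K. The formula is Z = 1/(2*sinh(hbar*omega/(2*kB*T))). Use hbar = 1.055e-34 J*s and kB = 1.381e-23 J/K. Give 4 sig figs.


Step 1: Compute x = hbar*omega/(kB*T) = 1.055e-34*6.611e+13/(1.381e-23*1978.4) = 0.2553
Step 2: x/2 = 0.1276
Step 3: sinh(x/2) = 0.128
Step 4: Z = 1/(2*0.128) = 3.907

3.907


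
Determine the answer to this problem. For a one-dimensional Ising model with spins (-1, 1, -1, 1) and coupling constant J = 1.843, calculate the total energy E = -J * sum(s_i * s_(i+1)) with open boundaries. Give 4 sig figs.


Step 1: Nearest-neighbor products: -1, -1, -1
Step 2: Sum of products = -3
Step 3: E = -1.843 * -3 = 5.529

5.529


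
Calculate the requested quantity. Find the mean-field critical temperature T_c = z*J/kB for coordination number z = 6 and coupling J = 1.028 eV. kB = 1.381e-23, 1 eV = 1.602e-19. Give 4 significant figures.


Step 1: z*J = 6*1.028 = 6.168 eV
Step 2: Convert to Joules: 6.168*1.602e-19 = 9.881e-19 J
Step 3: T_c = 9.881e-19 / 1.381e-23 = 7.155e+04 K

7.155e+04


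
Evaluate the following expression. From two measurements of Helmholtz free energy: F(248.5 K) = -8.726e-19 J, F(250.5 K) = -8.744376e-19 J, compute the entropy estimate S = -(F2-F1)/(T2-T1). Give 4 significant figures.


Step 1: dF = F2 - F1 = -8.744376e-19 - (-8.726e-19) = -1.8376e-21 J
Step 2: dT = T2 - T1 = 250.5 - 248.5 = 2 K
Step 3: S = -dF/dT = -(-1.8376e-21)/2 = 9.188e-22 J/K

9.188e-22


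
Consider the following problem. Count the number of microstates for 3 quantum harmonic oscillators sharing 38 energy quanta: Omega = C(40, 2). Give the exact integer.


Step 1: Use binomial coefficient C(40, 2)
Step 2: Numerator = 40! / 38!
Step 3: Denominator = 2!
Step 4: Omega = 780

780


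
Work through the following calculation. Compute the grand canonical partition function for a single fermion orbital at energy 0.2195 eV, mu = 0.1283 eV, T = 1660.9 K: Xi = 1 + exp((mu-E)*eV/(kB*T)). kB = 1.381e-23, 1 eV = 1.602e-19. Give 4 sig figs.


Step 1: (mu - E) = 0.1283 - 0.2195 = -0.0912 eV
Step 2: x = (mu-E)*eV/(kB*T) = -0.0912*1.602e-19/(1.381e-23*1660.9) = -0.637
Step 3: exp(x) = 0.5289
Step 4: Xi = 1 + 0.5289 = 1.529

1.529


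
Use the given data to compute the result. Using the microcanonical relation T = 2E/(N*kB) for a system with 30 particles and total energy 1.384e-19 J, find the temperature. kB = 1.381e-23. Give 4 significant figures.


Step 1: Numerator = 2*E = 2*1.384e-19 = 2.768e-19 J
Step 2: Denominator = N*kB = 30*1.381e-23 = 4.143e-22
Step 3: T = 2.768e-19 / 4.143e-22 = 668.1 K

668.1


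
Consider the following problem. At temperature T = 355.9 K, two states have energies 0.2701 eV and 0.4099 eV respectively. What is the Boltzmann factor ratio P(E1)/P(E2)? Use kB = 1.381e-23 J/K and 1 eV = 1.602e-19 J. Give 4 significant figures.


Step 1: Compute energy difference dE = E1 - E2 = 0.2701 - 0.4099 = -0.1398 eV
Step 2: Convert to Joules: dE_J = -0.1398 * 1.602e-19 = -2.24e-20 J
Step 3: Compute exponent = -dE_J / (kB * T) = -(-2.24e-20) / (1.381e-23 * 355.9) = 4.557
Step 4: P(E1)/P(E2) = exp(4.557) = 95.27

95.27


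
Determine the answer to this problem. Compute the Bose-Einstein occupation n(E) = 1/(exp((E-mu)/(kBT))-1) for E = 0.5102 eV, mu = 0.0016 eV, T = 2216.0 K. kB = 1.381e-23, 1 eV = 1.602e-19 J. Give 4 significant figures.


Step 1: (E - mu) = 0.5086 eV
Step 2: x = (E-mu)*eV/(kB*T) = 0.5086*1.602e-19/(1.381e-23*2216.0) = 2.662
Step 3: exp(x) = 14.33
Step 4: n = 1/(exp(x)-1) = 0.07501

0.07501


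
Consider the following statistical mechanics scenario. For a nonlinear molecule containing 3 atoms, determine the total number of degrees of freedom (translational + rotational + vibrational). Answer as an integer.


Step 1: Translational DOF = 3
Step 2: Rotational DOF (nonlinear) = 3
Step 3: Vibrational DOF = 3*3 - 6 = 3
Step 4: Total = 3 + 3 + 3 = 9

9


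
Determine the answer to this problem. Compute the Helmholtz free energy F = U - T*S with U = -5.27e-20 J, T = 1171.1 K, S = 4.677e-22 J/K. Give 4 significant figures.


Step 1: T*S = 1171.1 * 4.677e-22 = 5.477e-19 J
Step 2: F = U - T*S = -5.27e-20 - 5.477e-19
Step 3: F = -6.004e-19 J

-6.004e-19


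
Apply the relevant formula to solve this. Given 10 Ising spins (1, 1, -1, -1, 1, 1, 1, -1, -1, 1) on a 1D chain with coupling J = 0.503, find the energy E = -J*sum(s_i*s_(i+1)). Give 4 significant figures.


Step 1: Nearest-neighbor products: 1, -1, 1, -1, 1, 1, -1, 1, -1
Step 2: Sum of products = 1
Step 3: E = -0.503 * 1 = -0.503

-0.503
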